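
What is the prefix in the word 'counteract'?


The word 'counteract' = 'counter' (prefix) + 'act' (root). The prefix is 'counter'.

counter


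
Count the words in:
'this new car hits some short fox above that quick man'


Split into words: this | new | car | hits | some | short | fox | above | that | quick | man = 11 words.

11


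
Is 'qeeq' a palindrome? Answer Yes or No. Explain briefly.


Forward: 'qeeq'
Reversed: 'qeeq'
They are identical.

Yes


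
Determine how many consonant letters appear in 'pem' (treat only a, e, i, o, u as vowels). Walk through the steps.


Consonants in 'pem': p, m = 2 consonants.

2


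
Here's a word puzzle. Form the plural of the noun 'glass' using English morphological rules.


Apply rule: Add -es (sibilant/fricative ending). 'glass' becomes 'glasses'.

glasses


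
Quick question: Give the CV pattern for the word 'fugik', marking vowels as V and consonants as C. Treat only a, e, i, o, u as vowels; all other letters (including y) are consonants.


Letter mapping: f = C, u = V, g = C, i = V, k = C.

CVCVC


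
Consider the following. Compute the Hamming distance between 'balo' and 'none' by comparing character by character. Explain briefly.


Alignment:
Position 1: 'b' vs 'n' = DIFFER
Position 2: 'a' vs 'o' = DIFFER
Position 3: 'l' vs 'n' = DIFFER
Position 4: 'o' vs 'e' = DIFFER
Total differences: 4

4


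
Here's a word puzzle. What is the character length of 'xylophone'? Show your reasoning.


Spell out 'xylophone' and number each letter: x(1), y(2), l(3), o(4), p(5), h(6), o(7), n(8), e(9). Total: 9 letters.

9


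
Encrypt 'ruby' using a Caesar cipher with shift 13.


Shift each letter by 13: r -> e, u -> h, b -> o, y -> l. Result: 'ehol'.

ehol


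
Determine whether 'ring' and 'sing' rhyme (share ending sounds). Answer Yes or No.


Rime (stressed vowel + following sounds) of 'ring': -ing = /ɪŋ/
Rime of 'sing': -ing = /ɪŋ/
/ɪŋ/ and /ɪŋ/ are the same ending sound, so the words rhyme.

Yes


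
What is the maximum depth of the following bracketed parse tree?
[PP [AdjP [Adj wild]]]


Count bracket nesting levels:
'[' at pos 0: depth = 1
'[' at pos 4: depth = 2
'[' at pos 10: depth = 3
Maximum depth reached: 3

3


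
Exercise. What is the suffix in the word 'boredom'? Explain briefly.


The word 'boredom' = 'bore' (root) + '-dom' (suffix). The suffix is '-dom'.

dom


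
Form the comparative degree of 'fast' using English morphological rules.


Apply comparative formation (add -er): 'fast' -> 'faster'.

faster


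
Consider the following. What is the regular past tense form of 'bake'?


Apply rule: Add -d (word ends in -e). 'bake' becomes 'baked'.

baked


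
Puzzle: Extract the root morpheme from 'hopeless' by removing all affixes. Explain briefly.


Remove suffix '-less' from 'hopeless' to get root 'hope'.

hope


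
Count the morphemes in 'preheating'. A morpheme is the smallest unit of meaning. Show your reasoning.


Decomposition: pre- (prefix) + heat (root) + -ing (suffix) = 3 morpheme(s)

3 morphemes


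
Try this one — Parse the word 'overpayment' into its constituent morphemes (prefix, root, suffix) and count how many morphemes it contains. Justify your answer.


Step 1: Identify prefix: 'over' (meaning: excessively)
Step 2: Identify root: 'pay'
Step 3: Identify suffix(es): 'ment'
Decomposition: over- (prefix: excessively) + pay (root) + -ment (suffix: action/result)
Total morphemes: 3

3 morphemes (over- (prefix: excessively) + pay (root) + -ment (suffix: action/result))


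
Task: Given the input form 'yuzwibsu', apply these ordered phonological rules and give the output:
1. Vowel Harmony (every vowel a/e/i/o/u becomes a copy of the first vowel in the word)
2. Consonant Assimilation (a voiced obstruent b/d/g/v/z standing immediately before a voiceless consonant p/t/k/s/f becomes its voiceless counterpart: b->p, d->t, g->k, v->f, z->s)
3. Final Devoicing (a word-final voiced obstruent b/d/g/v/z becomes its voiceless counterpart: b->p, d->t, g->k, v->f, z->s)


Starting form: 'yuzwibsu'
Rule 1: Vowel Harmony: all vowels become 'u' (matching first vowel). 'yuzwibsu' -> 'yuzwubsu'
Rule 2: Consonant Assimilation: voiced obstruent before voiceless consonant becomes voiceless ('bs' -> 'ps'). 'yuzwubsu' -> 'yuzwupsu'
Rule 3: Final Devoicing: the word ends in the vowel 'u', not a consonant. No change.
Final form: 'yuzwupsu'

yuzwupsu


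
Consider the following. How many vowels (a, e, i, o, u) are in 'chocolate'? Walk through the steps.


Vowels in 'chocolate': o, o, a, e = 4 vowels.

4


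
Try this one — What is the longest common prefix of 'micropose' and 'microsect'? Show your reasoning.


Compare from the start: 5 characters match: 'micro'. Mismatch at position 6: 'p' vs 's'.

micro


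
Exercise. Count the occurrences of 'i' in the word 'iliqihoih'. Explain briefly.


Letter 'i' in 'iliqihoih': found at position(s) 1, 3, 5, 8 = 4 occurrence(s).

4


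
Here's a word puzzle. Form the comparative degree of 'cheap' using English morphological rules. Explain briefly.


Apply comparative formation (add -er): 'cheap' -> 'cheaper'.

cheaper


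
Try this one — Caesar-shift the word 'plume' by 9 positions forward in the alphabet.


Shift each letter by 9: p -> y, l -> u, u -> d, m -> v, e -> n. Result: 'yudvn'.

yudvn


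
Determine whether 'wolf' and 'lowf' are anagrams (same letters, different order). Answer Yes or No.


Sorted letters of 'wolf': 'flow'
Sorted letters of 'lowf': 'flow'
They match.

Yes


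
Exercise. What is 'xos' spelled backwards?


Reverse 'xos' character by character: 'sox'.

sox


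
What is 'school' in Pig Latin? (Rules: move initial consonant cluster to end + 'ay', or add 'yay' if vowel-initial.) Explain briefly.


'school': move consonant cluster 'sch' to end and add 'ay': 'oolschay'.

oolschay


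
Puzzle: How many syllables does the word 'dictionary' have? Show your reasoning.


Break 'dictionary' into syllables: dic-tion-ar-y -> dic | tion | ar | y = 4 syllables

4 syllables


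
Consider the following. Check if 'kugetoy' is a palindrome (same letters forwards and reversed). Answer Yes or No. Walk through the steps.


Forward: 'kugetoy'
Reversed: 'yoteguk'
They differ.

No


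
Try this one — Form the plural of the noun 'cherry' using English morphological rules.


Apply rule: Change -y to -ies (consonant + y). 'cherry' becomes 'cherries'.

cherries


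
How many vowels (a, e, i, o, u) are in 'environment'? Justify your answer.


Vowels in 'environment': e, i, o, e = 4 vowels.

4


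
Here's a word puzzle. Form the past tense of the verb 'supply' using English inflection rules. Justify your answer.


Apply rule: Change -y to -ied. 'supply' becomes 'supplied'.

supplied


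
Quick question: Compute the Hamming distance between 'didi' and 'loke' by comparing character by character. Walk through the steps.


Alignment:
Position 1: 'd' vs 'l' = DIFFER
Position 2: 'i' vs 'o' = DIFFER
Position 3: 'd' vs 'k' = DIFFER
Position 4: 'i' vs 'e' = DIFFER
Total differences: 4

4


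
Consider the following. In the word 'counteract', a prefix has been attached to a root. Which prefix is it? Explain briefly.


The word 'counteract' = 'counter' (prefix) + 'act' (root). The prefix is 'counter'.

counter


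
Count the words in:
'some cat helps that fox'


Split into words: some | cat | helps | that | fox = 5 words.

5


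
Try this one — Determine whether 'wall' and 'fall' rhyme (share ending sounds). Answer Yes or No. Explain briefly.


Rime (stressed vowel + following sounds) of 'wall': -all = /ɔːl/
Rime of 'fall': -all = /ɔːl/
/ɔːl/ and /ɔːl/ are the same ending sound, so the words rhyme.

Yes


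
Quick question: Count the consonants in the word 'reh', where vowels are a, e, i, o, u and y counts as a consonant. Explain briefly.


Consonants in 'reh': r, h = 2 consonants.

2


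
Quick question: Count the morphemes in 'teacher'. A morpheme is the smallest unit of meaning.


Decomposition: teach (root) + -er (suffix) = 2 morpheme(s)

2 morphemes


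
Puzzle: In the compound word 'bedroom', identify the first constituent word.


Split 'bedroom' into 'bed' + 'room'. The first part is 'bed'.

bed


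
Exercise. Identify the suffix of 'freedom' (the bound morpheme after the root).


The word 'freedom' = 'free' (root) + '-dom' (suffix). The suffix is '-dom'.

dom


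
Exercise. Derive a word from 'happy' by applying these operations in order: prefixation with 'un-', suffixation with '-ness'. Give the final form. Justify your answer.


Step 1: Add prefix 'un-' to 'happy' = 'unhappy'
Step 2: Add suffix '-ness' to 'unhappy' = 'unhappiness'

unhappiness


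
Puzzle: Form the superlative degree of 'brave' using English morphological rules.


Apply superlative formation (ends in e: add -st): 'brave' -> 'bravest'.

bravest


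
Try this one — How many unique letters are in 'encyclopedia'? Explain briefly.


Unique letters in 'encyclopedia': {a, c, d, e, i, l, n, o, p, y} = 10 distinct letters.

10


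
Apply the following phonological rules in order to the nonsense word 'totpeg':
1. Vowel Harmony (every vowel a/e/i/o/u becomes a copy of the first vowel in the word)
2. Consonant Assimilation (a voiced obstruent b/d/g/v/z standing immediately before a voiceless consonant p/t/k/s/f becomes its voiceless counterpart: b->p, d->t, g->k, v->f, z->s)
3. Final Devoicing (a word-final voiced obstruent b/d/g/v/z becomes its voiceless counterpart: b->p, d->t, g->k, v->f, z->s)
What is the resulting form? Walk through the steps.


Starting form: 'totpeg'
Rule 1: Vowel Harmony: all vowels become 'o' (matching first vowel). 'totpeg' -> 'totpog'
Rule 2: Consonant Assimilation: no voiced obstruent (b/d/g/v/z) stands immediately before a voiceless consonant (p/t/k/s/f). No change.
Rule 3: Final Devoicing: word-final voiced obstruent 'g' becomes voiceless 'k'. 'totpog' -> 'totpok'
Final form: 'totpok'

totpok


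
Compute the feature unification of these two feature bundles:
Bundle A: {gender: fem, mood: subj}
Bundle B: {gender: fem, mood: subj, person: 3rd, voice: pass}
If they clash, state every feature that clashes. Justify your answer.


Compare features:
gender: A=fem vs B=fem -> unified: fem
mood: A=subj vs B=subj -> unified: subj
person: A=_ vs B=3rd -> unified: 3rd
voice: A=_ vs B=pass -> unified: pass
No clashes found.

Unified: {gender: fem, mood: subj, person: 3rd, voice: pass}


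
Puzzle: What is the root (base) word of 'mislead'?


Remove prefix 'mis' from 'mislead' to get root 'lead'.

lead


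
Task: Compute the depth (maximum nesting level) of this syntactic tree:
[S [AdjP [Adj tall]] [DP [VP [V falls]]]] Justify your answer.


Count bracket nesting levels:
'[' at pos 0: depth = 1
'[' at pos 3: depth = 2
'[' at pos 9: depth = 3
'[' at pos 21: depth = 2
'[' at pos 25: depth = 3
'[' at pos 29: depth = 4
Maximum depth reached: 4

4


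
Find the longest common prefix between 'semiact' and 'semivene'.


Compare from the start: 4 characters match: 'semi'. Mismatch at position 5: 'a' vs 'v'.

semi


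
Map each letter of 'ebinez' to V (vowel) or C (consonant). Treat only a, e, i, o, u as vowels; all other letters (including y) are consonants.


Letter mapping: e = V, b = C, i = V, n = C, e = V, z = C.

VCVCVC


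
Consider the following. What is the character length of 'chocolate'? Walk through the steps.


Spell out 'chocolate' and number each letter: c(1), h(2), o(3), c(4), o(5), l(6), a(7), t(8), e(9). Total: 9 letters.

9


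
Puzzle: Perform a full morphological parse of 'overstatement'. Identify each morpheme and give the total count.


Step 1: Identify prefix: 'over' (meaning: excessively)
Step 2: Identify root: 'state'
Step 3: Identify suffix(es): 'ment'
Decomposition: over- (prefix: excessively) + state (root) + -ment (suffix: action/result)
Total morphemes: 3

3 morphemes (over- (prefix: excessively) + state (root) + -ment (suffix: action/result))


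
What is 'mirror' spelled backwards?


Reverse 'mirror' character by character: 'rorrim'.

rorrim


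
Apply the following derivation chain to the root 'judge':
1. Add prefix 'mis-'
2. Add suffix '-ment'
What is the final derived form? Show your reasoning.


Step 1: Add prefix 'mis-' to 'judge' = 'misjudge'
Step 2: Add suffix '-ment' to 'misjudge' = 'misjudgment'

misjudgment


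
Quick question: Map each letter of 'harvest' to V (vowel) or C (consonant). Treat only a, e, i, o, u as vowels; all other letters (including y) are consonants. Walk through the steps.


Letter mapping: h = C, a = V, r = C, v = C, e = V, s = C, t = C.

CVCCVCC


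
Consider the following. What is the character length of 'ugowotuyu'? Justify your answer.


Spell out 'ugowotuyu' and number each letter: u(1), g(2), o(3), w(4), o(5), t(6), u(7), y(8), u(9). Total: 9 letters.

9


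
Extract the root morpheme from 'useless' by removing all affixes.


Remove suffix '-less' from 'useless' to get root 'use'.

use


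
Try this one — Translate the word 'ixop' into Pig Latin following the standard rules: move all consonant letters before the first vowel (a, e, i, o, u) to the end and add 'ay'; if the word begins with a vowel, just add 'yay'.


'ixop' starts with a vowel, so add 'yay': 'ixopyay'.

ixopyay


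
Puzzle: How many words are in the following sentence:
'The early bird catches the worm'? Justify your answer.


Split into words: The | early | bird | catches | the | worm = 6 words.

6


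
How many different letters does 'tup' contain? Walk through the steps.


Unique letters in 'tup': {p, t, u} = 3 distinct letters.

3


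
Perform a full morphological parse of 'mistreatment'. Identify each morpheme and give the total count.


Step 1: Identify prefix: 'mis' (meaning: wrongly)
Step 2: Identify root: 'treat'
Step 3: Identify suffix(es): 'ment'
Decomposition: mis- (prefix: wrongly) + treat (root) + -ment (suffix: action/result)
Total morphemes: 3

3 morphemes (mis- (prefix: wrongly) + treat (root) + -ment (suffix: action/result))


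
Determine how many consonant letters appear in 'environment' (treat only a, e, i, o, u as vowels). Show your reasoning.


Consonants in 'environment': n, v, r, n, m, n, t = 7 consonants.

7


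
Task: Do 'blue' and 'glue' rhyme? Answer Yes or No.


Rime (stressed vowel + following sounds) of 'blue': -ue = /uː/
Rime of 'glue': -ue = /uː/
/uː/ and /uː/ are the same ending sound, so the words rhyme.

Yes


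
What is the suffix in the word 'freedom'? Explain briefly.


The word 'freedom' = 'free' (root) + '-dom' (suffix). The suffix is '-dom'.

dom


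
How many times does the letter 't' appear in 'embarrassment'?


Letter 't' in 'embarrassment': found at position(s) 13 = 1 occurrence(s).

1


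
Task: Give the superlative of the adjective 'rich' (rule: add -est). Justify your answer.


Apply superlative formation (add -est): 'rich' -> 'richest'.

richest


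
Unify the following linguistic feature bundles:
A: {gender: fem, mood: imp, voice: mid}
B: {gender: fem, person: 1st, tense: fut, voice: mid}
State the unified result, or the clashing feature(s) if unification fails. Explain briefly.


Compare features:
gender: A=fem vs B=fem -> unified: fem
mood: A=imp vs B=_ -> unified: imp
person: A=_ vs B=1st -> unified: 1st
tense: A=_ vs B=fut -> unified: fut
voice: A=mid vs B=mid -> unified: mid
No clashes found.

Unified: {gender: fem, mood: imp, person: 1st, tense: fut, voice: mid}


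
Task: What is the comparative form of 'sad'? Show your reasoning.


Apply comparative formation (double final consonant, add -er): 'sad' -> 'sadder'.

sadder


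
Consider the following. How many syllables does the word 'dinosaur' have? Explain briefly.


Break 'dinosaur' into syllables: di-no-saur -> di | no | saur = 3 syllables

3 syllables


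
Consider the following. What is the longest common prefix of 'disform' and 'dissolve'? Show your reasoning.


Compare from the start: 3 characters match: 'dis'. Mismatch at position 4: 'f' vs 's'.

dis


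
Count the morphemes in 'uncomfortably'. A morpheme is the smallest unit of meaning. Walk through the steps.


Decomposition: un- (prefix) + comfort (root) + -able (suffix) + -ly (suffix) = 4 morpheme(s)

4 morphemes


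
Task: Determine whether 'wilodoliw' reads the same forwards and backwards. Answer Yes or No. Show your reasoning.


Forward: 'wilodoliw'
Reversed: 'wilodoliw'
They are identical.

Yes


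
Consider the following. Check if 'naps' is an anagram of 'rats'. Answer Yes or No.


Sorted letters of 'naps': 'anps'
Sorted letters of 'rats': 'arst'
They do not match.

No


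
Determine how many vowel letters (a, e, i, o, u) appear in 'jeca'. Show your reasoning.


Vowels in 'jeca': e, a = 2 vowels.

2


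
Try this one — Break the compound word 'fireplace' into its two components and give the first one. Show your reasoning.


Split 'fireplace' into 'fire' + 'place'. The first part is 'fire'.

fire


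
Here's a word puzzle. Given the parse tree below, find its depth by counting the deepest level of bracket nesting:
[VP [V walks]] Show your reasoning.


Count bracket nesting levels:
'[' at pos 0: depth = 1
'[' at pos 4: depth = 2
Maximum depth reached: 2

2


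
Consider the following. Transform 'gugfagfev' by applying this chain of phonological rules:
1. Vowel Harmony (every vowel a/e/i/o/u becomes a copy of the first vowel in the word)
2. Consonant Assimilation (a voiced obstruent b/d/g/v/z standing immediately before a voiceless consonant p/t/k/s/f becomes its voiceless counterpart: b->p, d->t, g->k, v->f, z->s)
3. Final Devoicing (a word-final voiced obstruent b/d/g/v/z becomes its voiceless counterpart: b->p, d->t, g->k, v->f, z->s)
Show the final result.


Starting form: 'gugfagfev'
Rule 1: Vowel Harmony: all vowels become 'u' (matching first vowel). 'gugfagfev' -> 'gugfugfuv'
Rule 2: Consonant Assimilation: voiced obstruent before voiceless consonant becomes voiceless ('gf' -> 'kf', 'gf' -> 'kf'). 'gugfugfuv' -> 'gukfukfuv'
Rule 3: Final Devoicing: word-final voiced obstruent 'v' becomes voiceless 'f'. 'gukfukfuv' -> 'gukfukfuf'
Final form: 'gukfukfuf'

gukfukfuf


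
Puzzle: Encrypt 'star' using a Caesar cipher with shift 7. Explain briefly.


Shift each letter by 7: s -> z, t -> a, a -> h, r -> y. Result: 'zahy'.

zahy


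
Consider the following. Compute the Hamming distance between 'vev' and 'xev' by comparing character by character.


Alignment:
Position 1: 'v' vs 'x' = DIFFER
Position 2: 'e' vs 'e' = match
Position 3: 'v' vs 'v' = match
Total differences: 1

1


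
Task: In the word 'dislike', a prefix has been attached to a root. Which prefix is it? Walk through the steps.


The word 'dislike' = 'dis' (prefix) + 'like' (root). The prefix is 'dis'.

dis


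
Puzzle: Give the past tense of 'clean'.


Apply rule: Add -ed. 'clean' becomes 'cleaned'.

cleaned


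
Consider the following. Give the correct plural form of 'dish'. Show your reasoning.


Apply rule: Add -es (sibilant/fricative ending). 'dish' becomes 'dishes'.

dishes


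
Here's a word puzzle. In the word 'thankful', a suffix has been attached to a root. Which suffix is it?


The word 'thankful' = 'thank' (root) + '-ful' (suffix). The suffix is '-ful'.

ful


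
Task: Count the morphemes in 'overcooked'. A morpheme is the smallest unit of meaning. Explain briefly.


Decomposition: over- (prefix) + cook (root) + -ed (suffix) = 3 morpheme(s)

3 morphemes


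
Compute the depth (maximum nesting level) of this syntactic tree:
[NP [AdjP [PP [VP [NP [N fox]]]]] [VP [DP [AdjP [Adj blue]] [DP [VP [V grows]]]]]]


Count bracket nesting levels:
'[' at pos 0: depth = 1
'[' at pos 4: depth = 2
'[' at pos 10: depth = 3
'[' at pos 14: depth = 4
'[' at pos 18: depth = 5
'[' at pos 22: depth = 6
'[' at pos 34: depth = 2
'[' at pos 38: depth = 3
'[' at pos 42: depth = 4
'[' at pos 48: depth = 5
'[' at pos 60: depth = 4
'[' at pos 64: depth = 5
'[' at pos 68: depth = 6
Maximum depth reached: 6

6


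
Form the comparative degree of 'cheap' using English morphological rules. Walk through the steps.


Apply comparative formation (add -er): 'cheap' -> 'cheaper'.

cheaper


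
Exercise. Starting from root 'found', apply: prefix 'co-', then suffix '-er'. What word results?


Step 1: Add prefix 'co-' to 'found' = 'cofound'
Step 2: Add suffix '-er' to 'cofound' = 'cofounder'

cofounder


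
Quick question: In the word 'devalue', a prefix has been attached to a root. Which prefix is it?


The word 'devalue' = 'de' (prefix) + 'value' (root). The prefix is 'de'.

de


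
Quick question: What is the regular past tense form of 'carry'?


Apply rule: Change -y to -ied. 'carry' becomes 'carried'.

carried


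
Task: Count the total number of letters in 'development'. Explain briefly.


Spell out 'development' and number each letter: d(1), e(2), v(3), e(4), l(5), o(6), p(7), m(8), e(9), n(10), t(11). Total: 11 letters.

11


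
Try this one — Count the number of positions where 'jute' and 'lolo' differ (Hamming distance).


Alignment:
Position 1: 'j' vs 'l' = DIFFER
Position 2: 'u' vs 'o' = DIFFER
Position 3: 't' vs 'l' = DIFFER
Position 4: 'e' vs 'o' = DIFFER
Total differences: 4

4


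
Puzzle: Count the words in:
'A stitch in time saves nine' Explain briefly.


Split into words: A | stitch | in | time | saves | nine = 6 words.

6


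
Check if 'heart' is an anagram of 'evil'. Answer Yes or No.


Sorted letters of 'heart': 'aehrt'
Sorted letters of 'evil': 'eilv'
They do not match.

No


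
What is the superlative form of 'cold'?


Apply superlative formation (add -est): 'cold' -> 'coldest'.

coldest


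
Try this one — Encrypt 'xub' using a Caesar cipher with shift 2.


Shift each letter by 2: x -> z, u -> w, b -> d. Result: 'zwd'.

zwd


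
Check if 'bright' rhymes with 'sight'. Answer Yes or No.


Rime (stressed vowel + following sounds) of 'bright': -ight = /aɪt/
Rime of 'sight': -ight = /aɪt/
/aɪt/ and /aɪt/ are the same ending sound, so the words rhyme.

Yes


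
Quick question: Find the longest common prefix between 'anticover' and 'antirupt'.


Compare from the start: 4 characters match: 'anti'. Mismatch at position 5: 'c' vs 'r'.

anti


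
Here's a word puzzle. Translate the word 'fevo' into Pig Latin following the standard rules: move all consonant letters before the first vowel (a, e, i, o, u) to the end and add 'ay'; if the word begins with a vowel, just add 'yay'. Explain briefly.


'fevo': move consonant cluster 'f' to end and add 'ay': 'evofay'.

evofay


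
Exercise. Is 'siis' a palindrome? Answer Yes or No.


Forward: 'siis'
Reversed: 'siis'
They are identical.

Yes


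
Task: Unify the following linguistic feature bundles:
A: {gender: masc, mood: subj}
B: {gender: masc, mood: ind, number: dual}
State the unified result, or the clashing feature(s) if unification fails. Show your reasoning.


Compare features:
gender: A=masc vs B=masc -> unified: masc
mood: A=subj vs B=ind -> CLASH
number: A=_ vs B=dual -> unified: dual
Clash detected on feature 'mood' (subj vs ind); unification fails.

CLASH on 'mood' (subj vs ind)


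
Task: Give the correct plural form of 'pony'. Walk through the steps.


Apply rule: Change -y to -ies (consonant + y). 'pony' becomes 'ponies'.

ponies


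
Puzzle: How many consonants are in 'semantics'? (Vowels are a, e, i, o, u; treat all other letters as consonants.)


Consonants in 'semantics': s, m, n, t, c, s = 6 consonants.

6


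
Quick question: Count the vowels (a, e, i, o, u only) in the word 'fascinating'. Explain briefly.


Vowels in 'fascinating': a, i, a, i = 4 vowels.

4


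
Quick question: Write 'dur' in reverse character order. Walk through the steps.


Reverse 'dur' character by character: 'rud'.

rud


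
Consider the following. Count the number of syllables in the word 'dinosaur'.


Break 'dinosaur' into syllables: di-no-saur -> di | no | saur = 3 syllables

3 syllables


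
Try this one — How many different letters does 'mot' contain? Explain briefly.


Unique letters in 'mot': {m, o, t} = 3 distinct letters.

3


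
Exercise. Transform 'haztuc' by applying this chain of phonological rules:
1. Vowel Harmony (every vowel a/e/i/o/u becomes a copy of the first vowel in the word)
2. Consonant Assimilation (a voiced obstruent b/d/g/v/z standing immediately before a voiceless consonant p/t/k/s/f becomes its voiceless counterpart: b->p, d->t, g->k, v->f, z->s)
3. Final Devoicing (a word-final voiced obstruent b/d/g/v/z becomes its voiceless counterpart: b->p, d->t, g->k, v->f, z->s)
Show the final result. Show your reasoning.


Starting form: 'haztuc'
Rule 1: Vowel Harmony: all vowels become 'a' (matching first vowel). 'haztuc' -> 'haztac'
Rule 2: Consonant Assimilation: voiced obstruent before voiceless consonant becomes voiceless ('zt' -> 'st'). 'haztac' -> 'hastac'
Rule 3: Final Devoicing: final consonant 'c' is not one of the voiced obstruents b/d/g/v/z. No change.
Final form: 'hastac'

hastac


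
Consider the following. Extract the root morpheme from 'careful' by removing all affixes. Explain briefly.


Remove suffix '-ful' from 'careful' to get root 'care'.

care


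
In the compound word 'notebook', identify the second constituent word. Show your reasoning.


Split 'notebook' into 'note' + 'book'. The second part is 'book'.

book


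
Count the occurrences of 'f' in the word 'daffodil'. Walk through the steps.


Letter 'f' in 'daffodil': found at position(s) 3, 4 = 2 occurrence(s).

2


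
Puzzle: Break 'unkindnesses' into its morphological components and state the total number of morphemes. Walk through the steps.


Step 1: Identify prefix: 'un' (meaning: not/reverse)
Step 2: Identify root: 'kind'
Step 3: Identify suffix(es): 'ness, es'
Decomposition: un- (prefix: not/reverse) + kind (root) + -ness (suffix: state of) + -es (plural)
Total morphemes: 4

4 morphemes (un- (prefix: not/reverse) + kind (root) + -ness (suffix: state of) + -es (plural))


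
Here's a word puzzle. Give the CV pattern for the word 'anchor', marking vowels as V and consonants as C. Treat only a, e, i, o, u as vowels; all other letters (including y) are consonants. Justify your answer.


Letter mapping: a = V, n = C, c = C, h = C, o = V, r = C.

VCCCVC


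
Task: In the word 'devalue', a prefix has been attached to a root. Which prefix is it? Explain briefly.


The word 'devalue' = 'de' (prefix) + 'value' (root). The prefix is 'de'.

de


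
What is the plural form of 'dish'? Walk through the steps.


Apply rule: Add -es (sibilant/fricative ending). 'dish' becomes 'dishes'.

dishes


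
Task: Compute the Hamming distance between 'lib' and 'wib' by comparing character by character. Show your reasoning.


Alignment:
Position 1: 'l' vs 'w' = DIFFER
Position 2: 'i' vs 'i' = match
Position 3: 'b' vs 'b' = match
Total differences: 1

1


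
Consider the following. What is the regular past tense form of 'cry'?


Apply rule: Change -y to -ied. 'cry' becomes 'cried'.

cried


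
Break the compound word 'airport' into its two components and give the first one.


Split 'airport' into 'air' + 'port'. The first part is 'air'.

air


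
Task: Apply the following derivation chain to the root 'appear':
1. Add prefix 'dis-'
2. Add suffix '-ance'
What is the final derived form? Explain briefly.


Step 1: Add prefix 'dis-' to 'appear' = 'disappear'
Step 2: Add suffix '-ance' to 'disappear' = 'disappearance'

disappearance


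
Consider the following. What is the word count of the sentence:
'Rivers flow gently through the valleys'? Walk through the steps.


Split into words: Rivers | flow | gently | through | the | valleys = 6 words.

6


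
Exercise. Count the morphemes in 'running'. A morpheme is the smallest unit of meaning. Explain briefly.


Decomposition: run (root) + -ing (suffix) = 2 morpheme(s)

2 morphemes


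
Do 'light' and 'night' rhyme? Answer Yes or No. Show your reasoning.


Rime (stressed vowel + following sounds) of 'light': -ight = /aɪt/
Rime of 'night': -ight = /aɪt/
/aɪt/ and /aɪt/ are the same ending sound, so the words rhyme.

Yes


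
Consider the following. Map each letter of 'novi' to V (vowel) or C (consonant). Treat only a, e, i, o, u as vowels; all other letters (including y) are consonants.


Letter mapping: n = C, o = V, v = C, i = V.

CVCV


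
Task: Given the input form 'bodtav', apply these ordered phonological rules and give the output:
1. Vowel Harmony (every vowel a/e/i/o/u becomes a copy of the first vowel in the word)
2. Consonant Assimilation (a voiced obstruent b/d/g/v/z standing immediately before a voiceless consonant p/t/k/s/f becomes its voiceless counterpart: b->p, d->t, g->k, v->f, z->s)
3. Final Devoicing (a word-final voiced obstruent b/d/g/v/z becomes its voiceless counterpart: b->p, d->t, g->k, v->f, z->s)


Starting form: 'bodtav'
Rule 1: Vowel Harmony: all vowels become 'o' (matching first vowel). 'bodtav' -> 'bodtov'
Rule 2: Consonant Assimilation: voiced obstruent before voiceless consonant becomes voiceless ('dt' -> 'tt'). 'bodtov' -> 'bottov'
Rule 3: Final Devoicing: word-final voiced obstruent 'v' becomes voiceless 'f'. 'bottov' -> 'bottof'
Final form: 'bottof'

bottof


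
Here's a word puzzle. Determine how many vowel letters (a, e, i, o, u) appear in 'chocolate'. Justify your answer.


Vowels in 'chocolate': o, o, a, e = 4 vowels.

4


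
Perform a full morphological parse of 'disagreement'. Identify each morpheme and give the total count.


Step 1: Identify prefix: 'dis' (meaning: not/apart)
Step 2: Identify root: 'agree'
Step 3: Identify suffix(es): 'ment'
Decomposition: dis- (prefix: not/apart) + agree (root) + -ment (suffix: action/result)
Total morphemes: 3

3 morphemes (dis- (prefix: not/apart) + agree (root) + -ment (suffix: action/result))


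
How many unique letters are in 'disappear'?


Unique letters in 'disappear': {a, d, e, i, p, r, s} = 7 distinct letters.

7


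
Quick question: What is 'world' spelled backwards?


Reverse 'world' character by character: 'dlrow'.

dlrow


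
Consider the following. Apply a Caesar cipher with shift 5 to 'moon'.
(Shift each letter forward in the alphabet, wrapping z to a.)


Shift each letter by 5: m -> r, o -> t, o -> t, n -> s. Result: 'rtts'.

rtts


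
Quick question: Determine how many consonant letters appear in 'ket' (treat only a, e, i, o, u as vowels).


Consonants in 'ket': k, t = 2 consonants.

2


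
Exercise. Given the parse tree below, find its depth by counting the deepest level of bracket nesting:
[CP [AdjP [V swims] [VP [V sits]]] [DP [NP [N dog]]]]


Count bracket nesting levels:
'[' at pos 0: depth = 1
'[' at pos 4: depth = 2
'[' at pos 10: depth = 3
'[' at pos 20: depth = 3
'[' at pos 24: depth = 4
'[' at pos 35: depth = 2
'[' at pos 39: depth = 3
'[' at pos 43: depth = 4
Maximum depth reached: 4

4


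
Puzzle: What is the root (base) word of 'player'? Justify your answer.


Remove suffix '-er' from 'player' to get root 'play'.

play


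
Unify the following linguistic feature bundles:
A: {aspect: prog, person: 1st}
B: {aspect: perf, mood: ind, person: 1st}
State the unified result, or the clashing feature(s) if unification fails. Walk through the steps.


Compare features:
aspect: A=prog vs B=perf -> CLASH
mood: A=_ vs B=ind -> unified: ind
person: A=1st vs B=1st -> unified: 1st
Clash detected on feature 'aspect' (prog vs perf); unification fails.

CLASH on 'aspect' (prog vs perf)


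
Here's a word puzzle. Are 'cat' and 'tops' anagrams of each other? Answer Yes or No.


Sorted letters of 'cat': 'act'
Sorted letters of 'tops': 'opst'
They do not match.

No


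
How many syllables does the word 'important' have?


Break 'important' into syllables: im-por-tant -> im | por | tant = 3 syllables

3 syllables


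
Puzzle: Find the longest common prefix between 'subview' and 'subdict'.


Compare from the start: 3 characters match: 'sub'. Mismatch at position 4: 'v' vs 'd'.

sub


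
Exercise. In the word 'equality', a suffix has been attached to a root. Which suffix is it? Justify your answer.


The word 'equality' = 'equal' (root) + '-ity' (suffix). The suffix is '-ity'.

ity


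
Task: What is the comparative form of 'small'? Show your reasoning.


Apply comparative formation (add -er): 'small' -> 'smaller'.

smaller


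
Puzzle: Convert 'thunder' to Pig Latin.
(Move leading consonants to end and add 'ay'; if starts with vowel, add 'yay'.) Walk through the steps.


'thunder': move consonant cluster 'th' to end and add 'ay': 'underthay'.

underthay


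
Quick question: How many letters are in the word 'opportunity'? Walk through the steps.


Spell out 'opportunity' and number each letter: o(1), p(2), p(3), o(4), r(5), t(6), u(7), n(8), i(9), t(10), y(11). Total: 11 letters.

11


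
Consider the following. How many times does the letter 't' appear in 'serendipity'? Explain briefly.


Letter 't' in 'serendipity': found at position(s) 10 = 1 occurrence(s).

1


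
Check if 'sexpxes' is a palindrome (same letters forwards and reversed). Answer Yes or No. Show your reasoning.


Forward: 'sexpxes'
Reversed: 'sexpxes'
They are identical.

Yes


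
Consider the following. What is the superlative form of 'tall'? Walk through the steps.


Apply superlative formation (add -est): 'tall' -> 'tallest'.

tallest


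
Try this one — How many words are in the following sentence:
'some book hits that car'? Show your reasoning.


Split into words: some | book | hits | that | car = 5 words.

5


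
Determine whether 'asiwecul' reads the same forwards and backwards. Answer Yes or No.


Forward: 'asiwecul'
Reversed: 'lucewisa'
They differ.

No


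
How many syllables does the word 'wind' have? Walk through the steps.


Break 'wind' into syllables: wind -> wind = 1 syllable

1 syllable


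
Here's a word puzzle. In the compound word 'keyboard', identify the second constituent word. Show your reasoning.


Split 'keyboard' into 'key' + 'board'. The second part is 'board'.

board


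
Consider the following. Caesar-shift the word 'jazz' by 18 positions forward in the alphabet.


Shift each letter by 18: j -> b, a -> s, z -> r, z -> r. Result: 'bsrr'.

bsrr


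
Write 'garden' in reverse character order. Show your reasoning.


Reverse 'garden' character by character: 'nedrag'.

nedrag


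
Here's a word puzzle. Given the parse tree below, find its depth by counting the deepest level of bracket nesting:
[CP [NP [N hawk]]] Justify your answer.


Count bracket nesting levels:
'[' at pos 0: depth = 1
'[' at pos 4: depth = 2
'[' at pos 8: depth = 3
Maximum depth reached: 3

3


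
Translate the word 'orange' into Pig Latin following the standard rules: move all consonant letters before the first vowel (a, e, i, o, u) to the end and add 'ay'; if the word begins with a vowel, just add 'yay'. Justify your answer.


'orange' starts with a vowel, so add 'yay': 'orangeyay'.

orangeyay


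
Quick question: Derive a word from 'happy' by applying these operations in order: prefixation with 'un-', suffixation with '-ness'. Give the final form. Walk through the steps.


Step 1: Add prefix 'un-' to 'happy' = 'unhappy'
Step 2: Add suffix '-ness' to 'unhappy' = 'unhappiness'

unhappiness


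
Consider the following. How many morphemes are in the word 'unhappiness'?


Decomposition: un- (prefix) + happy (root) + -ness (suffix) = 3 morpheme(s)

3 morphemes


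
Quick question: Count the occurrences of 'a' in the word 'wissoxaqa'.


Letter 'a' in 'wissoxaqa': found at position(s) 7, 9 = 2 occurrence(s).

2


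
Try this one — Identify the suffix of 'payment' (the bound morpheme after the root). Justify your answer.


The word 'payment' = 'pay' (root) + '-ment' (suffix). The suffix is '-ment'.

ment


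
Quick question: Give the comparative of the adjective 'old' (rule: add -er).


Apply comparative formation (add -er): 'old' -> 'older'.

older


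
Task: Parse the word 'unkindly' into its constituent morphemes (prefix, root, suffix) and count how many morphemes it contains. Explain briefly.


Step 1: Identify prefix: 'un' (meaning: not/reverse)
Step 2: Identify root: 'kind'
Step 3: Identify suffix(es): 'ly'
Decomposition: un- (prefix: not/reverse) + kind (root) + -ly (suffix: in manner of)
Total morphemes: 3

3 morphemes (un- (prefix: not/reverse) + kind (root) + -ly (suffix: in manner of))


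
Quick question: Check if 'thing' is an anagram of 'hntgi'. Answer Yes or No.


Sorted letters of 'thing': 'ghint'
Sorted letters of 'hntgi': 'ghint'
They match.

Yes


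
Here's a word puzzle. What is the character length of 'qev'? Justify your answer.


Spell out 'qev' and number each letter: q(1), e(2), v(3). Total: 3 letters.

3


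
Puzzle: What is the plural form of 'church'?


Apply rule: Add -es (sibilant/fricative ending). 'church' becomes 'churches'.

churches


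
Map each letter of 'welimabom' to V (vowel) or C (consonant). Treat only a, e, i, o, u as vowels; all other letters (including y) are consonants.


Letter mapping: w = C, e = V, l = C, i = V, m = C, a = V, b = C, o = V, m = C.

CVCVCVCVC


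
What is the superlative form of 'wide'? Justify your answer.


Apply superlative formation (ends in e: add -st): 'wide' -> 'widest'.

widest


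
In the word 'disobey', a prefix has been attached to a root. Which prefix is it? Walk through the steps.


The word 'disobey' = 'dis' (prefix) + 'obey' (root). The prefix is 'dis'.

dis


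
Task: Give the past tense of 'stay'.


Apply rule: Add -ed. 'stay' becomes 'stayed'.

stayed


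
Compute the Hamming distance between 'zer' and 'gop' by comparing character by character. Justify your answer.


Alignment:
Position 1: 'z' vs 'g' = DIFFER
Position 2: 'e' vs 'o' = DIFFER
Position 3: 'r' vs 'p' = DIFFER
Total differences: 3

3


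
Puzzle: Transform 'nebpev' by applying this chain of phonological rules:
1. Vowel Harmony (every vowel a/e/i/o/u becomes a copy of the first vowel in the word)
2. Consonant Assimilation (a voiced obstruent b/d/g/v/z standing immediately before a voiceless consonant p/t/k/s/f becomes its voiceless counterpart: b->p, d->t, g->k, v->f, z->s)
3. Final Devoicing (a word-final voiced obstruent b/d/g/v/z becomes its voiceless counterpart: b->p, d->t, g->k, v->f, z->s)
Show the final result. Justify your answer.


Starting form: 'nebpev'
Rule 1: Vowel Harmony: all vowels already match. No change.
Rule 2: Consonant Assimilation: voiced obstruent before voiceless consonant becomes voiceless ('bp' -> 'pp'). 'nebpev' -> 'neppev'
Rule 3: Final Devoicing: word-final voiced obstruent 'v' becomes voiceless 'f'. 'neppev' -> 'neppef'
Final form: 'neppef'

neppef


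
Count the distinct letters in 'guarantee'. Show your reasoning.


Unique letters in 'guarantee': {a, e, g, n, r, t, u} = 7 distinct letters.

7


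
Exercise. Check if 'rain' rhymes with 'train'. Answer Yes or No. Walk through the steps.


Rime (stressed vowel + following sounds) of 'rain': -ain = /eɪn/
Rime of 'train': -ain = /eɪn/
/eɪn/ and /eɪn/ are the same ending sound, so the words rhyme.

Yes


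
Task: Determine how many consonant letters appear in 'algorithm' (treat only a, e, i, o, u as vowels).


Consonants in 'algorithm': l, g, r, t, h, m = 6 consonants.

6
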